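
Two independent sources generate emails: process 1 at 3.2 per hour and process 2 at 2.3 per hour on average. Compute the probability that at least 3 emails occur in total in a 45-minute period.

0.7796

Independent Poisson processes superpose: combined rate λ = 3.2 + 2.3 = 5.5 per hour.
Over the interval, μ = 5.5 × 0.75 = 4.125 (a 45-minute period = 0.75 hours).
P(N ≥ 3) = 1 − P(N ≤ 2) ≈ 0.7796.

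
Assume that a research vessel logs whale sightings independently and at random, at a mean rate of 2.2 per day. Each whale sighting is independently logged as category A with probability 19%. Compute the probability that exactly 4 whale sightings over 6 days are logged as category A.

0.1342

Thinning: the whale sightings that are logged as category A themselves form a Poisson process with rate 0.19 × 2.2 = 0.418 per day.
Over the interval, μ = 0.418 × 6 = 2.508 (6 days).
P(N = 4) = e^(−2.508) · 2.508^4/4! ≈ 0.1342.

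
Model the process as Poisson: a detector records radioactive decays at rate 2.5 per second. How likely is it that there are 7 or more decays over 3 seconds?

Over the interval, μ = 2.5 × 3 = 7.5 (3 seconds).
P(N ≥ 7) = 1 − P(N ≤ 6) = 1 − Σ_{j=0}^{6} e^(−μ) μ^j/j! ≈ 0.6218.

0.6218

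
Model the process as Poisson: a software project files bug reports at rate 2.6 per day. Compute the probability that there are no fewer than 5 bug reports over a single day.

With mean μ = 2.6 per day,
P(N ≥ 5) = 1 − P(N ≤ 4) = 1 − Σ_{j=0}^{4} e^(−μ) μ^j/j! ≈ 0.1226.

0.1226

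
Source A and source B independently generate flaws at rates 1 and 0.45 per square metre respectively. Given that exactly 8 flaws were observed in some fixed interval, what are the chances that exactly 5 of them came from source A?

0.2611

Given the total, each event is independently from source A with probability p = λ_A/(λ_A+λ_B) = 1/1.45 ≈ 0.6897.
So K ~ Binomial(8, 1/1.45): P(K = 5) = C(8,5) · (1/1.45)^5 · (0.45/1.45)^3 ≈ 0.2611.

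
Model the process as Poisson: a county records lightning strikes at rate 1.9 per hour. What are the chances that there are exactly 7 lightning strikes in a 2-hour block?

Over the interval, μ = 1.9 × 2 = 3.8 (a 2-hour block = 2 hours).
P(N = 7) = e^(−μ) μ^7/7! = e^(−3.8) · 3.8^7/5040 ≈ 0.0508.

0.0508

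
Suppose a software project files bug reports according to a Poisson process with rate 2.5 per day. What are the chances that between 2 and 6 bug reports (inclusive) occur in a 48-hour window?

0.7218

Over the interval, μ = 2.5 × 2 = 5 (a 48-hour window = 2 days).
P(2 ≤ N ≤ 6) = Σ_{j=2}^{6} e^(−5) · 5^j/j! ≈ 0.7218.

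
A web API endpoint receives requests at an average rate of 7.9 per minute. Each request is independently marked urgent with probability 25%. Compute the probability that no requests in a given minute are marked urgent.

0.1388

Thinning: the requests that are marked urgent themselves form a Poisson process with rate 0.25 × 7.9 = 1.975 per minute.
So μ = 1.975.
P(N = 0) = e^(−1.975) · 1.975^0/0! ≈ 0.1388.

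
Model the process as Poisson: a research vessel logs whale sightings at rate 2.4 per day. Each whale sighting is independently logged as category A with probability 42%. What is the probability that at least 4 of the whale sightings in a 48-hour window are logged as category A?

0.1458

Thinning: the whale sightings that are logged as category A themselves form a Poisson process with rate 0.42 × 2.4 = 1.008 per day.
Over the interval, μ = 1.008 × 2 = 2.016 (a 48-hour window = 2 days).
P(N ≥ 4) = 1 − P(N ≤ 3) ≈ 0.1458.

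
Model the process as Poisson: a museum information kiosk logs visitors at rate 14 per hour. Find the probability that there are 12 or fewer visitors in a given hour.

With mean μ = 14 per hour,
P(N ≤ 12) = Σ_{j=0}^{12} e^(−μ) μ^j/j! ≈ 0.3585.

0.3585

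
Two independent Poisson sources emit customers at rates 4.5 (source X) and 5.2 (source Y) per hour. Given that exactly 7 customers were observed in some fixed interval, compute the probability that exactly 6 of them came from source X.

Given the total, each event is independently from source X with probability p = λ_X/(λ_X+λ_Y) = 4.5/9.7 ≈ 0.4639.
So K ~ Binomial(7, 4.5/9.7): P(K = 6) = C(7,6) · (4.5/9.7)^6 · (5.2/9.7)^1 ≈ 0.0374.

0.0374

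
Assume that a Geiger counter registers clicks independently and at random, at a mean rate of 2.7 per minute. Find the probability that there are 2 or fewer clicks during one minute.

0.4936

With mean μ = 2.7 per minute,
P(N ≤ 2) = Σ_{j=0}^{2} e^(−μ) μ^j/j! ≈ 0.4936.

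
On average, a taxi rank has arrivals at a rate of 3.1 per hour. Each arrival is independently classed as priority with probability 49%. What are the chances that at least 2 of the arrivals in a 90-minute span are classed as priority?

0.6642

Thinning: the arrivals that are classed as priority themselves form a Poisson process with rate 0.49 × 3.1 = 1.519 per hour.
Over the interval, μ = 1.519 × 1.5 = 2.2785 (a 90-minute span = 1.5 hours).
P(N ≥ 2) = 1 − P(N ≤ 1) ≈ 0.6642.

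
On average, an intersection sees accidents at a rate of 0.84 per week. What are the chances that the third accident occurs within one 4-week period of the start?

0.6525

Over the interval, μ = 0.84 × 4 = 3.36 (a 4-week period = 4 weeks).
The third arrival falls in the interval iff at least 3 events occur there: P(S_3 ≤ t) = P(N ≥ 3) = 1 − P(N ≤ 2) ≈ 0.6525.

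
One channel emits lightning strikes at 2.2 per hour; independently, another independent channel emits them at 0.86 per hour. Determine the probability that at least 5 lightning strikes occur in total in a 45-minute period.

Independent Poisson processes superpose: combined rate λ = 2.2 + 0.86 = 3.06 per hour.
Over the interval, μ = 3.06 × 0.75 = 2.295 (a 45-minute period = 0.75 hours).
P(N ≥ 5) = 1 − P(N ≤ 4) ≈ 0.0832.

0.0832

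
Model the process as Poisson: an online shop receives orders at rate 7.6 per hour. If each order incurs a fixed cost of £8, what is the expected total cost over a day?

E[N] = 7.6 × 24 = 182.4 (a day = 24 hours); E[cost] = 182.4 × £8 = £1459.2.

£1459.2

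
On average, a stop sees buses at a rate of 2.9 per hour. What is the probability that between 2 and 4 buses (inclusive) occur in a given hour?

0.6172

With mean μ = 2.9 per hour,
P(2 ≤ N ≤ 4) = Σ_{j=2}^{4} e^(−2.9) · 2.9^j/j! ≈ 0.6172.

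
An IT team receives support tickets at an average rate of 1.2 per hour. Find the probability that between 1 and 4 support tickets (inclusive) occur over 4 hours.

Over the interval, μ = 1.2 × 4 = 4.8 (4 hours).
P(1 ≤ N ≤ 4) = Σ_{j=1}^{4} e^(−4.8) · 4.8^j/j! ≈ 0.4680.

0.4680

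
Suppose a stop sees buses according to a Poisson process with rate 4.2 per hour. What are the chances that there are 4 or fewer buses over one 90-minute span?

0.2469

Over the interval, μ = 4.2 × 1.5 = 6.3 (a 90-minute span = 1.5 hours).
P(N ≤ 4) = Σ_{j=0}^{4} e^(−μ) μ^j/j! ≈ 0.2469.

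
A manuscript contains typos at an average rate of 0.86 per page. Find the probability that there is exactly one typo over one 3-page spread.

0.1955

Over the interval, μ = 0.86 × 3 = 2.58 (a 3-page spread = 3 pages).
P(N = 1) = e^(−μ) μ^1/1! = e^(−2.58) · 2.58^1/1 ≈ 0.1955.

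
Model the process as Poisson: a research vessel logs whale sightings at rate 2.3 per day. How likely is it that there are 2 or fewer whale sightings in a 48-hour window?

0.1626

Over the interval, μ = 2.3 × 2 = 4.6 (a 48-hour window = 2 days).
P(N ≤ 2) = Σ_{j=0}^{2} e^(−μ) μ^j/j! ≈ 0.1626.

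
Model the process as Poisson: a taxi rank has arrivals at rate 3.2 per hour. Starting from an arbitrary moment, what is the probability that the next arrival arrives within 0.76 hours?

0.9121

Inter-arrival times are exponential with rate λ = 3.2 per hour.
P(T ≤ 0.76) = 1 − e^(−λt) = 1 − e^(−3.2 × 0.76) = 1 − e^(−2.432) ≈ 0.9121.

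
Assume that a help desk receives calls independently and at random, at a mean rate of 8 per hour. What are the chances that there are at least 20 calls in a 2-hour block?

0.1878

Over the interval, μ = 8 × 2 = 16 (a 2-hour block = 2 hours).
P(N ≥ 20) = 1 − P(N ≤ 19) = 1 − Σ_{j=0}^{19} e^(−μ) μ^j/j! ≈ 0.1878.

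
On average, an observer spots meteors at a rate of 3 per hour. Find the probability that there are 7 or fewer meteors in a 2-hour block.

0.7440

Over the interval, μ = 3 × 2 = 6 (a 2-hour block = 2 hours).
P(N ≤ 7) = Σ_{j=0}^{7} e^(−μ) μ^j/j! ≈ 0.7440.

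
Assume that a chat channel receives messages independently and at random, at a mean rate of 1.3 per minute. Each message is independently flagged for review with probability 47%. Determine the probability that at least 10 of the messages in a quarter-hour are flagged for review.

Thinning: the messages that are flagged for review themselves form a Poisson process with rate 0.47 × 1.3 = 0.611 per minute.
Over the interval, μ = 0.611 × 15 = 9.165 (a quarter-hour = 15 minutes).
P(N ≥ 10) = 1 − P(N ≤ 9) ≈ 0.4343.

0.4343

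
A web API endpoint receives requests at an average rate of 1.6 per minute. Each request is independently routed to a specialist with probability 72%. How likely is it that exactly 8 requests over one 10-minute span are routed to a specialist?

Thinning: the requests that are routed to a specialist themselves form a Poisson process with rate 0.72 × 1.6 = 1.152 per minute.
Over the interval, μ = 1.152 × 10 = 11.52 (a 10-minute span = 10 minutes).
P(N = 8) = e^(−11.52) · 11.52^8/8! ≈ 0.0764.

0.0764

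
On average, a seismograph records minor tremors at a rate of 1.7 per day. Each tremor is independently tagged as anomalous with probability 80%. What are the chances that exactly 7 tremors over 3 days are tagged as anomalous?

0.0631

Thinning: the tremors that are tagged as anomalous themselves form a Poisson process with rate 0.8 × 1.7 = 1.36 per day.
Over the interval, μ = 1.36 × 3 = 4.08 (3 days).
P(N = 7) = e^(−4.08) · 4.08^7/7! ≈ 0.0631.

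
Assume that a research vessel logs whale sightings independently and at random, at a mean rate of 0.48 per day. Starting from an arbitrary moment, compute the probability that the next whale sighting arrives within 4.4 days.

0.8790

Inter-arrival times are exponential with rate λ = 0.48 per day.
P(T ≤ 4.4) = 1 − e^(−λt) = 1 − e^(−0.48 × 4.4) = 1 − e^(−2.112) ≈ 0.8790.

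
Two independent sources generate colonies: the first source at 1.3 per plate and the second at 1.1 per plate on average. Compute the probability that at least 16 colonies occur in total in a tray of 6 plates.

Independent Poisson processes superpose: combined rate λ = 1.3 + 1.1 = 2.4 per plate.
Over the interval, μ = 2.4 × 6 = 14.4 (a tray of 6 plates = 6 plates).
P(N ≥ 16) = 1 − P(N ≤ 15) ≈ 0.3707.

0.3707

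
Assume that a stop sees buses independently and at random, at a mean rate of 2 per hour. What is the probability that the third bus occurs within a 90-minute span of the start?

0.5768

Over the interval, μ = 2 × 1.5 = 3 (a 90-minute span = 1.5 hours).
The third arrival falls in the interval iff at least 3 events occur there: P(S_3 ≤ t) = P(N ≥ 3) = 1 − P(N ≤ 2) ≈ 0.5768.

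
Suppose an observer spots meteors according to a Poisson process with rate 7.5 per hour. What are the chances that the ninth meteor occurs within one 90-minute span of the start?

Over the interval, μ = 7.5 × 1.5 = 11.25 (a 90-minute span = 1.5 hours).
The ninth arrival falls in the interval iff at least 9 events occur there: P(S_9 ≤ t) = P(N ≥ 9) = 1 − P(N ≤ 8) ≈ 0.7895.

0.7895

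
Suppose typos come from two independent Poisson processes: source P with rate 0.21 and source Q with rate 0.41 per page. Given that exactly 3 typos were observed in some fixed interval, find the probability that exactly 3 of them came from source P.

0.0389

Given the total, each event is independently from source P with probability p = λ_P/(λ_P+λ_Q) = 0.21/0.62 ≈ 0.3387.
So K ~ Binomial(3, 0.21/0.62): P(K = 3) = C(3,3) · (0.21/0.62)^3 · (0.41/0.62)^0 ≈ 0.0389.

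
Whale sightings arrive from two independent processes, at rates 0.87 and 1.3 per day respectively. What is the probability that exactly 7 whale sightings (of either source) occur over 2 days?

0.0750

Independent Poisson processes superpose: combined rate λ = 0.87 + 1.3 = 2.17 per day.
Over the interval, μ = 2.17 × 2 = 4.34 (2 days).
P(N = 7) = e^(−4.34) · 4.34^7/7! ≈ 0.0750.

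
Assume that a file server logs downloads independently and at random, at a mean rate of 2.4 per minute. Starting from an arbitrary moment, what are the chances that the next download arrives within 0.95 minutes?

Inter-arrival times are exponential with rate λ = 2.4 per minute.
P(T ≤ 0.95) = 1 − e^(−λt) = 1 − e^(−2.4 × 0.95) = 1 − e^(−2.28) ≈ 0.8977.

0.8977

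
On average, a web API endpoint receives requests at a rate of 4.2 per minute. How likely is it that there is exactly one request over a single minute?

With mean μ = 4.2 per minute,
P(N = 1) = e^(−μ) μ^1/1! = e^(−4.2) · 4.2^1/1 ≈ 0.0630.

0.0630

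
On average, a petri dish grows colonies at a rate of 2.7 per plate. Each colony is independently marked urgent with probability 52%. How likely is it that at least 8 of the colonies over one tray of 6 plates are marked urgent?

0.6045

Thinning: the colonies that are marked urgent themselves form a Poisson process with rate 0.52 × 2.7 = 1.404 per plate.
Over the interval, μ = 1.404 × 6 = 8.424 (a tray of 6 plates = 6 plates).
P(N ≥ 8) = 1 − P(N ≤ 7) ≈ 0.6045.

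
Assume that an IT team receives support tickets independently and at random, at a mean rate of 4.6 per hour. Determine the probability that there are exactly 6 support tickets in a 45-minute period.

Over the interval, μ = 4.6 × 0.75 = 3.45 (a 45-minute period = 0.75 hours).
P(N = 6) = e^(−μ) μ^6/6! = e^(−3.45) · 3.45^6/720 ≈ 0.0743.

0.0743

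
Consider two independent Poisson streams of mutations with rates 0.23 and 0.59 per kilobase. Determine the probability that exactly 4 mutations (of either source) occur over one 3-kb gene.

0.1304

Independent Poisson processes superpose: combined rate λ = 0.23 + 0.59 = 0.82 per kilobase.
Over the interval, μ = 0.82 × 3 = 2.46 (a 3-kb gene = 3 kilobases).
P(N = 4) = e^(−2.46) · 2.46^4/4! ≈ 0.1304.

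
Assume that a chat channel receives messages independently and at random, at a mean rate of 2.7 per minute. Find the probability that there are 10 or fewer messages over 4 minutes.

Over the interval, μ = 2.7 × 4 = 10.8 (4 minutes).
P(N ≤ 10) = Σ_{j=0}^{10} e^(−μ) μ^j/j! ≈ 0.4840.

0.4840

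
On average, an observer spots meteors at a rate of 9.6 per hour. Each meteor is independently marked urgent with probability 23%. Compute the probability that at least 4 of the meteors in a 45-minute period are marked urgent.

0.0867

Thinning: the meteors that are marked urgent themselves form a Poisson process with rate 0.23 × 9.6 = 2.208 per hour.
Over the interval, μ = 2.208 × 0.75 = 1.656 (a 45-minute period = 0.75 hours).
P(N ≥ 4) = 1 − P(N ≤ 3) ≈ 0.0867.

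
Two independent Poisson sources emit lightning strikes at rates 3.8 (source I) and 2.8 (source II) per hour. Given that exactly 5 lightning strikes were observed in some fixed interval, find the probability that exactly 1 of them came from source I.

0.0933

Given the total, each event is independently from source I with probability p = λ_I/(λ_I+λ_II) = 3.8/6.6 ≈ 0.5758.
So K ~ Binomial(5, 3.8/6.6): P(K = 1) = C(5,1) · (3.8/6.6)^1 · (2.8/6.6)^4 ≈ 0.0933.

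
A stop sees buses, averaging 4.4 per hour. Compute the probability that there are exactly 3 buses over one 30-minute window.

Over the interval, μ = 4.4 × 0.5 = 2.2 (a 30-minute window = 0.5 hours).
P(N = 3) = e^(−μ) μ^3/3! = e^(−2.2) · 2.2^3/6 ≈ 0.1966.

0.1966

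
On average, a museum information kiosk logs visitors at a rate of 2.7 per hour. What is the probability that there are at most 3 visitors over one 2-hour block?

0.2133

Over the interval, μ = 2.7 × 2 = 5.4 (a 2-hour block = 2 hours).
P(N ≤ 3) = Σ_{j=0}^{3} e^(−μ) μ^j/j! ≈ 0.2133.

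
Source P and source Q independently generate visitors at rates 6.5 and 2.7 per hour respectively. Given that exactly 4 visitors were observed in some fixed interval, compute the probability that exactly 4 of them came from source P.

Given the total, each event is independently from source P with probability p = λ_P/(λ_P+λ_Q) = 6.5/9.2 ≈ 0.7065.
So K ~ Binomial(4, 6.5/9.2): P(K = 4) = C(4,4) · (6.5/9.2)^4 · (2.7/9.2)^0 ≈ 0.2492.

0.2492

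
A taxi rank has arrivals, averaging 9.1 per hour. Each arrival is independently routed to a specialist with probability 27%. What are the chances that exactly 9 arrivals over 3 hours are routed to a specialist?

Thinning: the arrivals that are routed to a specialist themselves form a Poisson process with rate 0.27 × 9.1 = 2.457 per hour.
Over the interval, μ = 2.457 × 3 = 7.371 (3 hours).
P(N = 9) = e^(−7.371) · 7.371^9/9! ≈ 0.1114.

0.1114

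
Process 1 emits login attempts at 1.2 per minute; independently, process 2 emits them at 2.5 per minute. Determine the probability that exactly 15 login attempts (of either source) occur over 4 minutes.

Independent Poisson processes superpose: combined rate λ = 1.2 + 2.5 = 3.7 per minute.
Over the interval, μ = 3.7 × 4 = 14.8 (4 minutes).
P(N = 15) = e^(−14.8) · 14.8^15/15! ≈ 0.1023.

0.1023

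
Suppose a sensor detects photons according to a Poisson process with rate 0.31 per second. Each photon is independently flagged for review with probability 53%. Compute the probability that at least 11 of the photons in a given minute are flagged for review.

0.3992

Thinning: the photons that are flagged for review themselves form a Poisson process with rate 0.53 × 0.31 = 0.1643 per second.
Over the interval, μ = 0.1643 × 60 = 9.858 (a minute = 60 seconds).
P(N ≥ 11) = 1 − P(N ≤ 10) ≈ 0.3992.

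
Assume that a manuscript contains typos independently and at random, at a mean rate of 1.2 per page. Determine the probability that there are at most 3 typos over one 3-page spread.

Over the interval, μ = 1.2 × 3 = 3.6 (a 3-page spread = 3 pages).
P(N ≤ 3) = Σ_{j=0}^{3} e^(−μ) μ^j/j! ≈ 0.5152.

0.5152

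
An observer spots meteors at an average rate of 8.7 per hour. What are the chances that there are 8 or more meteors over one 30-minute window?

Over the interval, μ = 8.7 × 0.5 = 4.35 (a 30-minute window = 0.5 hours).
P(N ≥ 8) = 1 − P(N ≤ 7) = 1 − Σ_{j=0}^{7} e^(−μ) μ^j/j! ≈ 0.0747.

0.0747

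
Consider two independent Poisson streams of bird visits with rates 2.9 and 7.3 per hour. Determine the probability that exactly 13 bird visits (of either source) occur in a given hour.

0.0772

Independent Poisson processes superpose: combined rate λ = 2.9 + 7.3 = 10.2 per hour.
So μ = 10.2.
P(N = 13) = e^(−10.2) · 10.2^13/13! ≈ 0.0772.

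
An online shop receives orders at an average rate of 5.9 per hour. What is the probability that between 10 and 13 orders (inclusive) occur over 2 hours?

Over the interval, μ = 5.9 × 2 = 11.8 (2 hours).
P(10 ≤ N ≤ 13) = Σ_{j=10}^{13} e^(−11.8) · 11.8^j/j! ≈ 0.4422.

0.4422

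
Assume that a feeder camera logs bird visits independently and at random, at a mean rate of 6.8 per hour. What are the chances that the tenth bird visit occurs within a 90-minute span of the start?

Over the interval, μ = 6.8 × 1.5 = 10.2 (a 90-minute span = 1.5 hours).
The tenth arrival falls in the interval iff at least 10 events occur there: P(S_10 ≤ t) = P(N ≥ 10) = 1 − P(N ≤ 9) ≈ 0.5668.

0.5668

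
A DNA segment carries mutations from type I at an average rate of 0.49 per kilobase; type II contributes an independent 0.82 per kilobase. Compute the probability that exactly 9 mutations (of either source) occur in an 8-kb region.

Independent Poisson processes superpose: combined rate λ = 0.49 + 0.82 = 1.31 per kilobase.
Over the interval, μ = 1.31 × 8 = 10.48 (an 8-kb region = 8 kilobases).
P(N = 9) = e^(−10.48) · 10.48^9/9! ≈ 0.1181.

0.1181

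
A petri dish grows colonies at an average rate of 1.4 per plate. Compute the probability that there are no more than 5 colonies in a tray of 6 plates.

Over the interval, μ = 1.4 × 6 = 8.4 (a tray of 6 plates = 6 plates).
P(N ≤ 5) = Σ_{j=0}^{5} e^(−μ) μ^j/j! ≈ 0.1573.

0.1573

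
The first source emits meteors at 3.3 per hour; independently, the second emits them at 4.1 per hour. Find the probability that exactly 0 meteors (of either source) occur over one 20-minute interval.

0.0849

Independent Poisson processes superpose: combined rate λ = 3.3 + 4.1 = 7.4 per hour.
Over the interval, μ = 7.4 × 1/3 ≈ 2.46667 (a 20-minute interval = 1/3 hours).
P(N = 0) = e^(−2.46667) · 2.46667^0/0! ≈ 0.0849.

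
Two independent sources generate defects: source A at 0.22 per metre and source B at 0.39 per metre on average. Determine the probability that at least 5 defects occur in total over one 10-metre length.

Independent Poisson processes superpose: combined rate λ = 0.22 + 0.39 = 0.61 per metre.
Over the interval, μ = 0.61 × 10 = 6.1 (a 10-metre length = 10 metres).
P(N ≥ 5) = 1 − P(N ≤ 4) ≈ 0.7281.

0.7281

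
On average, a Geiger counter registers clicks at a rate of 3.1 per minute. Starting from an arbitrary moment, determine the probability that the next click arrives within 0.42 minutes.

Inter-arrival times are exponential with rate λ = 3.1 per minute.
P(T ≤ 0.42) = 1 − e^(−λt) = 1 − e^(−3.1 × 0.42) = 1 − e^(−1.302) ≈ 0.7280.

0.7280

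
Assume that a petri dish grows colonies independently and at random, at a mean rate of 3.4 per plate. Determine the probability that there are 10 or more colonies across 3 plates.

Over the interval, μ = 3.4 × 3 = 10.2 (3 plates).
P(N ≥ 10) = 1 − P(N ≤ 9) = 1 − Σ_{j=0}^{9} e^(−μ) μ^j/j! ≈ 0.5668.

0.5668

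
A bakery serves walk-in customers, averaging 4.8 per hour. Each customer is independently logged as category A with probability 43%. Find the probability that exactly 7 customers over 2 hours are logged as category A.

Thinning: the customers that are logged as category A themselves form a Poisson process with rate 0.43 × 4.8 = 2.064 per hour.
Over the interval, μ = 2.064 × 2 = 4.128 (2 hours).
P(N = 7) = e^(−4.128) · 4.128^7/7! ≈ 0.0653.

0.0653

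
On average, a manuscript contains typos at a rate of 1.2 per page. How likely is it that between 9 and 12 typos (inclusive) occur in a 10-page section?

0.4209

Over the interval, μ = 1.2 × 10 = 12 (a 10-page section = 10 pages).
P(9 ≤ N ≤ 12) = Σ_{j=9}^{12} e^(−12) · 12^j/j! ≈ 0.4209.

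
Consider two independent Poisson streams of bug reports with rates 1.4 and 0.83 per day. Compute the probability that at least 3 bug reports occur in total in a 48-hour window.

Independent Poisson processes superpose: combined rate λ = 1.4 + 0.83 = 2.23 per day.
Over the interval, μ = 2.23 × 2 = 4.46 (a 48-hour window = 2 days).
P(N ≥ 3) = 1 − P(N ≤ 2) ≈ 0.8219.

0.8219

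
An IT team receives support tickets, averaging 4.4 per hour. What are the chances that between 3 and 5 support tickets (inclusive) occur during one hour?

With mean μ = 4.4 per hour,
P(3 ≤ N ≤ 5) = Σ_{j=3}^{5} e^(−4.4) · 4.4^j/j! ≈ 0.5348.

0.5348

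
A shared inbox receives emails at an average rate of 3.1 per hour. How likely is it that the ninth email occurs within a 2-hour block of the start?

Over the interval, μ = 3.1 × 2 = 6.2 (a 2-hour block = 2 hours).
The ninth arrival falls in the interval iff at least 9 events occur there: P(S_9 ≤ t) = P(N ≥ 9) = 1 − P(N ≤ 8) ≈ 0.1741.

0.1741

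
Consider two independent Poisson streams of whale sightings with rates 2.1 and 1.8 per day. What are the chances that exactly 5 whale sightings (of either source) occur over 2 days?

0.0986

Independent Poisson processes superpose: combined rate λ = 2.1 + 1.8 = 3.9 per day.
Over the interval, μ = 3.9 × 2 = 7.8 (2 days).
P(N = 5) = e^(−7.8) · 7.8^5/5! ≈ 0.0986.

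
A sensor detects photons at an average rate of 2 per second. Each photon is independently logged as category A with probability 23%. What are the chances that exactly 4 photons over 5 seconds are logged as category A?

Thinning: the photons that are logged as category A themselves form a Poisson process with rate 0.23 × 2 = 0.46 per second.
Over the interval, μ = 0.46 × 5 = 2.3 (5 seconds).
P(N = 4) = e^(−2.3) · 2.3^4/4! ≈ 0.1169.

0.1169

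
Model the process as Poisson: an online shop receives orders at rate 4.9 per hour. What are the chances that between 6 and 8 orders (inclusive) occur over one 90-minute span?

Over the interval, μ = 4.9 × 1.5 = 7.35 (a 90-minute span = 1.5 hours).
P(6 ≤ N ≤ 8) = Σ_{j=6}^{8} e^(−7.35) · 7.35^j/j! ≈ 0.4242.

0.4242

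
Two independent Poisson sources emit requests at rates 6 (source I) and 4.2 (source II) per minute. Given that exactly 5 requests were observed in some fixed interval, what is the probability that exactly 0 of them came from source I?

0.0118

Given the total, each event is independently from source I with probability p = λ_I/(λ_I+λ_II) = 6/10.2 ≈ 0.5882.
So K ~ Binomial(5, 6/10.2): P(K = 0) = C(5,0) · (6/10.2)^0 · (4.2/10.2)^5 ≈ 0.0118.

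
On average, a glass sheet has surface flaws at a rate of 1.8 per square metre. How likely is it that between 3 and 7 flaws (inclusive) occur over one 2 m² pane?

Over the interval, μ = 1.8 × 2 = 3.6 (a 2 m² pane = 2 square metres).
P(3 ≤ N ≤ 7) = Σ_{j=3}^{7} e^(−3.6) · 3.6^j/j! ≈ 0.6665.

0.6665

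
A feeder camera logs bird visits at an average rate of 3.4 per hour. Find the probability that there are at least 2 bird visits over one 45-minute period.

Over the interval, μ = 3.4 × 0.75 = 2.55 (a 45-minute period = 0.75 hours).
P(N ≥ 2) = 1 − P(N ≤ 1) = 1 − Σ_{j=0}^{1} e^(−μ) μ^j/j! ≈ 0.7228.

0.7228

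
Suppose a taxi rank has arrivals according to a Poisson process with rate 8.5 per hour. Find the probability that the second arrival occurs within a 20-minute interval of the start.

Over the interval, μ = 8.5 × 1/3 ≈ 2.83333 (a 20-minute interval = 1/3 hours).
The second arrival falls in the interval iff at least 2 events occur there: P(S_2 ≤ t) = P(N ≥ 2) = 1 − P(N ≤ 1) ≈ 0.7745.

0.7745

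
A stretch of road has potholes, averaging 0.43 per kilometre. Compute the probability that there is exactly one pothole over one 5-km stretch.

0.2504

Over the interval, μ = 0.43 × 5 = 2.15 (a 5-km stretch = 5 kilometres).
P(N = 1) = e^(−μ) μ^1/1! = e^(−2.15) · 2.15^1/1 ≈ 0.2504.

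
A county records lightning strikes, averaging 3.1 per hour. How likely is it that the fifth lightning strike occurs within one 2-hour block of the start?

0.7408

Over the interval, μ = 3.1 × 2 = 6.2 (a 2-hour block = 2 hours).
The fifth arrival falls in the interval iff at least 5 events occur there: P(S_5 ≤ t) = P(N ≥ 5) = 1 − P(N ≤ 4) ≈ 0.7408.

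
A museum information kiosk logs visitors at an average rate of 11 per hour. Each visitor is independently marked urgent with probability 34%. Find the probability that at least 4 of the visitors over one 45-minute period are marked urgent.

Thinning: the visitors that are marked urgent themselves form a Poisson process with rate 0.34 × 11 = 3.74 per hour.
Over the interval, μ = 3.74 × 0.75 = 2.805 (a 45-minute period = 0.75 hours).
P(N ≥ 4) = 1 − P(N ≤ 3) ≈ 0.3092.

0.3092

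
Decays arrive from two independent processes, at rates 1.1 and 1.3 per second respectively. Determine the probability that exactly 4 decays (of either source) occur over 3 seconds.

0.0836

Independent Poisson processes superpose: combined rate λ = 1.1 + 1.3 = 2.4 per second.
Over the interval, μ = 2.4 × 3 = 7.2 (3 seconds).
P(N = 4) = e^(−7.2) · 7.2^4/4! ≈ 0.0836.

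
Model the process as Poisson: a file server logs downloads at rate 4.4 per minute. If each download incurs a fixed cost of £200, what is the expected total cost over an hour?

E[N] = 4.4 × 60 = 264 (an hour = 60 minutes); E[cost] = 264 × £200 = £52800.

£52800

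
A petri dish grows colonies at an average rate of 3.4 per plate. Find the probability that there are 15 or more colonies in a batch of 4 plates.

Over the interval, μ = 3.4 × 4 = 13.6 (a batch of 4 plates = 4 plates).
P(N ≥ 15) = 1 − P(N ≤ 14) = 1 − Σ_{j=0}^{14} e^(−μ) μ^j/j! ≈ 0.3872.

0.3872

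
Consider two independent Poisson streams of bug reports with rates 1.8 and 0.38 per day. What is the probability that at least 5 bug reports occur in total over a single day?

Independent Poisson processes superpose: combined rate λ = 1.8 + 0.38 = 2.18 per day.
So μ = 2.18.
P(N ≥ 5) = 1 − P(N ≤ 4) ≈ 0.0704.

0.0704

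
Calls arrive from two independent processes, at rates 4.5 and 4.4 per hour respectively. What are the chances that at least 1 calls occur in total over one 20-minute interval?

0.9485

Independent Poisson processes superpose: combined rate λ = 4.5 + 4.4 = 8.9 per hour.
Over the interval, μ = 8.9 × 1/3 ≈ 2.96667 (a 20-minute interval = 1/3 hours).
P(N ≥ 1) = 1 − P(N ≤ 0) ≈ 0.9485.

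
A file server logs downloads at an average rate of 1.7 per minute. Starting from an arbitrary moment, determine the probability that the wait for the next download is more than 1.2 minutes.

The wait for the next event is exponential with rate λ = 1.7 per minute.
P(T > 1.2) = e^(−λt) = e^(−1.7 × 1.2) = e^(−2.04) ≈ 0.1300.

0.1300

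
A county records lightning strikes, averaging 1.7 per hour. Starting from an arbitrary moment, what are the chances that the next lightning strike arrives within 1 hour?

0.8173

Inter-arrival times are exponential with rate λ = 1.7 per hour.
P(T ≤ 1) = 1 − e^(−λt) = 1 − e^(−1.7 × 1) = 1 − e^(−1.7) ≈ 0.8173.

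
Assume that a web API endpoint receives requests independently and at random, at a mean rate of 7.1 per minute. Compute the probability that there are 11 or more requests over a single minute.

0.1058

With mean μ = 7.1 per minute,
P(N ≥ 11) = 1 − P(N ≤ 10) = 1 − Σ_{j=0}^{10} e^(−μ) μ^j/j! ≈ 0.1058.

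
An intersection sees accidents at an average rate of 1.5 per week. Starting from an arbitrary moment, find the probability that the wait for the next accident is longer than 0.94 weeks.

The wait for the next event is exponential with rate λ = 1.5 per week.
P(T > 0.94) = e^(−λt) = e^(−1.5 × 0.94) = e^(−1.41) ≈ 0.2441.

0.2441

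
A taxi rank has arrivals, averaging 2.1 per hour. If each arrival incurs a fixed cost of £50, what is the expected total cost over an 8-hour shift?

E[N] = 2.1 × 8 = 16.8 (an 8-hour shift = 8 hours); E[cost] = 16.8 × £50 = £840.

£840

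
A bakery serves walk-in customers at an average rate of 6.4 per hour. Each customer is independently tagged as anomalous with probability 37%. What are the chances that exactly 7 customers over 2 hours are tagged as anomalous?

0.0930

Thinning: the customers that are tagged as anomalous themselves form a Poisson process with rate 0.37 × 6.4 = 2.368 per hour.
Over the interval, μ = 2.368 × 2 = 4.736 (2 hours).
P(N = 7) = e^(−4.736) · 4.736^7/7! ≈ 0.0930.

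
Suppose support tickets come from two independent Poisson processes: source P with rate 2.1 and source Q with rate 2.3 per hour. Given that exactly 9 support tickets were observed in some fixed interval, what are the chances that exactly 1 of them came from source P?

0.0239

Given the total, each event is independently from source P with probability p = λ_P/(λ_P+λ_Q) = 2.1/4.4 ≈ 0.4773.
So K ~ Binomial(9, 2.1/4.4): P(K = 1) = C(9,1) · (2.1/4.4)^1 · (2.3/4.4)^8 ≈ 0.0239.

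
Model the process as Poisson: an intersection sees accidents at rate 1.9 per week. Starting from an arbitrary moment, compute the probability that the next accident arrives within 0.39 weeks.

0.5234

Inter-arrival times are exponential with rate λ = 1.9 per week.
P(T ≤ 0.39) = 1 − e^(−λt) = 1 − e^(−1.9 × 0.39) = 1 − e^(−0.741) ≈ 0.5234.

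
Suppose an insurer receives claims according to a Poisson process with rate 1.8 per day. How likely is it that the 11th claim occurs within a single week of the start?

0.7124

Over the interval, μ = 1.8 × 7 = 12.6 (a week = 7 days).
The 11th arrival falls in the interval iff at least 11 events occur there: P(S_11 ≤ t) = P(N ≥ 11) = 1 − P(N ≤ 10) ≈ 0.7124.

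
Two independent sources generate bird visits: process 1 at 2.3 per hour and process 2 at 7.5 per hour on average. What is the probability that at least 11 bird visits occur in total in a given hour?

0.3920

Independent Poisson processes superpose: combined rate λ = 2.3 + 7.5 = 9.8 per hour.
So μ = 9.8.
P(N ≥ 11) = 1 − P(N ≤ 10) ≈ 0.3920.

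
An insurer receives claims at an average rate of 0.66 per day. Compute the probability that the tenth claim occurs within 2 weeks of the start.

Over the interval, μ = 0.66 × 14 = 9.24 (2 weeks = 14 days).
The tenth arrival falls in the interval iff at least 10 events occur there: P(S_10 ≤ t) = P(N ≥ 10) = 1 − P(N ≤ 9) ≈ 0.4442.

0.4442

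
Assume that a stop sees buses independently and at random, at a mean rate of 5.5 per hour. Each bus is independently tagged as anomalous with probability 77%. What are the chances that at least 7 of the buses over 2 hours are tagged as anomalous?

Thinning: the buses that are tagged as anomalous themselves form a Poisson process with rate 0.77 × 5.5 = 4.235 per hour.
Over the interval, μ = 4.235 × 2 = 8.47 (2 hours).
P(N ≥ 7) = 1 − P(N ≤ 6) ≈ 0.7406.

0.7406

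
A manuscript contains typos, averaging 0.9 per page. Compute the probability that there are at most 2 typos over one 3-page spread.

0.4936

Over the interval, μ = 0.9 × 3 = 2.7 (a 3-page spread = 3 pages).
P(N ≤ 2) = Σ_{j=0}^{2} e^(−μ) μ^j/j! ≈ 0.4936.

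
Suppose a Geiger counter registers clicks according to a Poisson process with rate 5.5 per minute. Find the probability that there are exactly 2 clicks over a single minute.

0.0618

With mean μ = 5.5 per minute,
P(N = 2) = e^(−μ) μ^2/2! = e^(−5.5) · 5.5^2/2 ≈ 0.0618.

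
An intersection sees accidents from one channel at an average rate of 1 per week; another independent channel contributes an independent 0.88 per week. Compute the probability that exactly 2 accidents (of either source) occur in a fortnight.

Independent Poisson processes superpose: combined rate λ = 1 + 0.88 = 1.88 per week.
Over the interval, μ = 1.88 × 2 = 3.76 (a fortnight = 2 weeks).
P(N = 2) = e^(−3.76) · 3.76^2/2! ≈ 0.1646.

0.1646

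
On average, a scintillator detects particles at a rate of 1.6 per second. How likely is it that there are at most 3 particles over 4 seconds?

Over the interval, μ = 1.6 × 4 = 6.4 (4 seconds).
P(N ≤ 3) = Σ_{j=0}^{3} e^(−μ) μ^j/j! ≈ 0.1189.

0.1189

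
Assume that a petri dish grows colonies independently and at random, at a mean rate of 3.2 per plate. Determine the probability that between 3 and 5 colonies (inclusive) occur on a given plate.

0.5147

With mean μ = 3.2 per plate,
P(3 ≤ N ≤ 5) = Σ_{j=3}^{5} e^(−3.2) · 3.2^j/j! ≈ 0.5147.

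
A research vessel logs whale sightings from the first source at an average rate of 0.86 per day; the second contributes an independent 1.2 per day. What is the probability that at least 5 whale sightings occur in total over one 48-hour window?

0.3946

Independent Poisson processes superpose: combined rate λ = 0.86 + 1.2 = 2.06 per day.
Over the interval, μ = 2.06 × 2 = 4.12 (a 48-hour window = 2 days).
P(N ≥ 5) = 1 − P(N ≤ 4) ≈ 0.3946.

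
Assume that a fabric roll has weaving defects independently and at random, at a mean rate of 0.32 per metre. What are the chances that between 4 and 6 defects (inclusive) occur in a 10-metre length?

Over the interval, μ = 0.32 × 10 = 3.2 (a 10-metre length = 10 metres).
P(4 ≤ N ≤ 6) = Σ_{j=4}^{6} e^(−3.2) · 3.2^j/j! ≈ 0.3529.

0.3529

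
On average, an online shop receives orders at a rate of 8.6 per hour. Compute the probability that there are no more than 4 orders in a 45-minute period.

Over the interval, μ = 8.6 × 0.75 = 6.45 (a 45-minute period = 0.75 hours).
P(N ≤ 4) = Σ_{j=0}^{4} e^(−μ) μ^j/j! ≈ 0.2293.

0.2293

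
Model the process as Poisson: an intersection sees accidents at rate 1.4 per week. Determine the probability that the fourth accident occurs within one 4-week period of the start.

Over the interval, μ = 1.4 × 4 = 5.6 (a 4-week period = 4 weeks).
The fourth arrival falls in the interval iff at least 4 events occur there: P(S_4 ≤ t) = P(N ≥ 4) = 1 − P(N ≤ 3) ≈ 0.8094.

0.8094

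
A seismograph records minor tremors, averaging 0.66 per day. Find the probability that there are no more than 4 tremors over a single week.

0.5095

Over the interval, μ = 0.66 × 7 = 4.62 (a week = 7 days).
P(N ≤ 4) = Σ_{j=0}^{4} e^(−μ) μ^j/j! ≈ 0.5095.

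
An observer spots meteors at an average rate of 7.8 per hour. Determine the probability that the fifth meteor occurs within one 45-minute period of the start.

Over the interval, μ = 7.8 × 0.75 = 5.85 (a 45-minute period = 0.75 hours).
The fifth arrival falls in the interval iff at least 5 events occur there: P(S_5 ≤ t) = P(N ≥ 5) = 1 − P(N ≤ 4) ≈ 0.6944.

0.6944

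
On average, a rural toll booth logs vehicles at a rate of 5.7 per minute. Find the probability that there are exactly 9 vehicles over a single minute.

With mean μ = 5.7 per minute,
P(N = 9) = e^(−μ) μ^9/9! = e^(−5.7) · 5.7^9/362880 ≈ 0.0586.

0.0586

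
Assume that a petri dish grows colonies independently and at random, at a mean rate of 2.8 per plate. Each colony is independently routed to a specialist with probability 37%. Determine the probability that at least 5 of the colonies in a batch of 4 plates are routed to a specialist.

Thinning: the colonies that are routed to a specialist themselves form a Poisson process with rate 0.37 × 2.8 = 1.036 per plate.
Over the interval, μ = 1.036 × 4 = 4.144 (a batch of 4 plates = 4 plates).
P(N ≥ 5) = 1 − P(N ≤ 4) ≈ 0.3993.

0.3993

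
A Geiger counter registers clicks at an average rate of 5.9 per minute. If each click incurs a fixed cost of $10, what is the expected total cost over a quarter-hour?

E[N] = 5.9 × 15 = 88.5 (a quarter-hour = 15 minutes); E[cost] = 88.5 × $10 = $885.

$885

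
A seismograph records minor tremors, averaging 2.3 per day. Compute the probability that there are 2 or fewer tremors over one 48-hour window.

0.1626

Over the interval, μ = 2.3 × 2 = 4.6 (a 48-hour window = 2 days).
P(N ≤ 2) = Σ_{j=0}^{2} e^(−μ) μ^j/j! ≈ 0.1626.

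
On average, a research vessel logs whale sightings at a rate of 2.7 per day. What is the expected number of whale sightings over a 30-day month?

81

E[N] = λt = 2.7 × 30 = 81 (a 30-day month = 30 days).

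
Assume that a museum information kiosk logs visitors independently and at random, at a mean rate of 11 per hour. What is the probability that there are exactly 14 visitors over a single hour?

With mean μ = 11 per hour,
P(N = 14) = e^(−μ) μ^14/14! = e^(−11) · 11^14/87178291200 ≈ 0.0728.

0.0728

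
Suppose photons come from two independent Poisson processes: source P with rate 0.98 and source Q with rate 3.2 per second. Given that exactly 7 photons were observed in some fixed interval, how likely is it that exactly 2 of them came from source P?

Given the total, each event is independently from source P with probability p = λ_P/(λ_P+λ_Q) = 0.98/4.18 ≈ 0.2344.
So K ~ Binomial(7, 0.98/4.18): P(K = 2) = C(7,2) · (0.98/4.18)^2 · (3.2/4.18)^5 ≈ 0.3035.

0.3035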